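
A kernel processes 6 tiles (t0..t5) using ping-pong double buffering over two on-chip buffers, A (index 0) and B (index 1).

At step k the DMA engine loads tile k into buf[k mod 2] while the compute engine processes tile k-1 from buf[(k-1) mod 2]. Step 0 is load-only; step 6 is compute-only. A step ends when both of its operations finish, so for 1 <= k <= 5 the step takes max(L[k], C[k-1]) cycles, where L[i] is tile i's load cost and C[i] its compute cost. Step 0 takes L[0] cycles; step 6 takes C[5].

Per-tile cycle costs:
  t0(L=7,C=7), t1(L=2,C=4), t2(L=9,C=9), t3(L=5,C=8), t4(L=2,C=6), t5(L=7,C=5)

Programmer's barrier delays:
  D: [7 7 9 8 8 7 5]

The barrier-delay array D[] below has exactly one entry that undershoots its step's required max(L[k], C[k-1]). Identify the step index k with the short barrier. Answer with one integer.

hazard at step 3

k=0 barrier L[0]=7→7c, D[0]=7 ok
k=1 barrier max(L[1]=2,C[0]=7)→7c, D[1]=7 ok
k=2 barrier max(L[2]=9,C[1]=4)→9c, D[2]=9 ok
k=3 barrier max(L[3]=5,C[2]=9)→9c, D[3]=8 SHORT
k=4 barrier max(L[4]=2,C[3]=8)→8c, D[4]=8 ok
k=5 barrier max(L[5]=7,C[4]=6)→7c, D[5]=7 ok
k=6 barrier C[5]=5→5c, D[6]=5 ok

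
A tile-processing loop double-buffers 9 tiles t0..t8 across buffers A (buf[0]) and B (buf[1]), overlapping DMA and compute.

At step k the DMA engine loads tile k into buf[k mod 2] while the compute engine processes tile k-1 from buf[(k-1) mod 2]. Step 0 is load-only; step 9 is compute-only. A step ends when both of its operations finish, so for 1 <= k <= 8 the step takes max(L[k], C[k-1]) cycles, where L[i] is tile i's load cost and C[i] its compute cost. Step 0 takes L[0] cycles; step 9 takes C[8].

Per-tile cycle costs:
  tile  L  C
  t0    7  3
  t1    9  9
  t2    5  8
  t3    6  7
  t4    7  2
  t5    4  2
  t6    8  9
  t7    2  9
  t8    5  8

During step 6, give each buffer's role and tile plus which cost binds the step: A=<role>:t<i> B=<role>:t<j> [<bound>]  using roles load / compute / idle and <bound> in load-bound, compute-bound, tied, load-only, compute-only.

step 6: A=load:t6 B=compute:t5 [load-bound]

  0. 7=7c; end=7; A:t0 B:-
  1. max(9,3)=9c; end=16; A:t0 B:t1
  2. max(5,9)=9c; end=25; A:t2 B:t1
  3. max(6,8)=8c; end=33; A:t2 B:t3
  4. max(7,7)=7c; end=40; A:t4 B:t3
  5. max(4,2)=4c; end=44; A:t4 B:t5
  6. max(8,2)=8c; end=52; A:t6 B:t5
  7. max(2,9)=9c; end=61; A:t6 B:t7
  8. max(5,9)=9c; end=70; A:t8 B:t7
  9. 8=8c; end=78; A:t8 B:t7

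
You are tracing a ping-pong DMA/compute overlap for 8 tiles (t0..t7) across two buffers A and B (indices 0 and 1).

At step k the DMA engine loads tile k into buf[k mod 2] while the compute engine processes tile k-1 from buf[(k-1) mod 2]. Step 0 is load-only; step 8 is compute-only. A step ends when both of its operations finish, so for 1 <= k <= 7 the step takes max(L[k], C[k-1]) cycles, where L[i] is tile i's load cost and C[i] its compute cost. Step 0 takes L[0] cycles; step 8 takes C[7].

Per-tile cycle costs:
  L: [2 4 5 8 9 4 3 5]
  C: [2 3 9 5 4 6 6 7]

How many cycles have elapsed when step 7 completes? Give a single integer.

end_cycle[7] = 45

  0. 2=2c; end=2; A:t0 B:-
  1. max(4,2)=4c; end=6; A:t0 B:t1
  2. max(5,3)=5c; end=11; A:t2 B:t1
  3. max(8,9)=9c; end=20; A:t2 B:t3
  4. max(9,5)=9c; end=29; A:t4 B:t3
  5. max(4,4)=4c; end=33; A:t4 B:t5
  6. max(3,6)=6c; end=39; A:t6 B:t5
  7. max(5,6)=6c; end=45; A:t6 B:t7
  8. 7=7c; end=52; A:t6 B:t7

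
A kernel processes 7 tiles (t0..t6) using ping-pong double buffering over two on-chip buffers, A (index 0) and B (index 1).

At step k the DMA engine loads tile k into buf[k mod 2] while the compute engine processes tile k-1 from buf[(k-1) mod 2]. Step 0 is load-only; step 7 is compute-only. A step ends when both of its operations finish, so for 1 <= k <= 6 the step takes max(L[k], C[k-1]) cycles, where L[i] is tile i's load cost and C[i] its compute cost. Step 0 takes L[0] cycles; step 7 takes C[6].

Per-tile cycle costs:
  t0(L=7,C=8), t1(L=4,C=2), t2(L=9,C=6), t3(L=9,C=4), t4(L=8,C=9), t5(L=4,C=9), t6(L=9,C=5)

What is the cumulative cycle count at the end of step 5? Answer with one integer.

end_cycle[5] = 50

  0. 7=7c; end=7; A:t0 B:-
  1. max(4,8)=8c; end=15; A:t0 B:t1
  2. max(9,2)=9c; end=24; A:t2 B:t1
  3. max(9,6)=9c; end=33; A:t2 B:t3
  4. max(8,4)=8c; end=41; A:t4 B:t3
  5. max(4,9)=9c; end=50; A:t4 B:t5
  6. max(9,9)=9c; end=59; A:t6 B:t5
  7. 5=5c; end=64; A:t6 B:t5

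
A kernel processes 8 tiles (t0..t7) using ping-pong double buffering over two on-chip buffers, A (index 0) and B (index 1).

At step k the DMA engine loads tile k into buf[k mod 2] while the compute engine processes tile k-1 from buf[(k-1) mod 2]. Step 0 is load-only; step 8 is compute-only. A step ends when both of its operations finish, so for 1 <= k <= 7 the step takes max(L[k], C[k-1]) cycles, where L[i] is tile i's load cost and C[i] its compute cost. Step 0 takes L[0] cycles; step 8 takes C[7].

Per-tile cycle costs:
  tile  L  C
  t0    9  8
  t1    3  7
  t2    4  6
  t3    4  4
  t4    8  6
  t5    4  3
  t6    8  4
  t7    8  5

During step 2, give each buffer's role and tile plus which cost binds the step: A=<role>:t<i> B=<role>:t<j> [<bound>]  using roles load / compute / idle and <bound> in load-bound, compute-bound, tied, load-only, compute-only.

step 2: A=load:t2 B=compute:t1 [compute-bound]

  0. 9=9c; end=9; A:t0 B:-
  1. max(3,8)=8c; end=17; A:t0 B:t1
  2. max(4,7)=7c; end=24; A:t2 B:t1
  3. max(4,6)=6c; end=30; A:t2 B:t3
  4. max(8,4)=8c; end=38; A:t4 B:t3
  5. max(4,6)=6c; end=44; A:t4 B:t5
  6. max(8,3)=8c; end=52; A:t6 B:t5
  7. max(8,4)=8c; end=60; A:t6 B:t7
  8. 5=5c; end=65; A:t6 B:t7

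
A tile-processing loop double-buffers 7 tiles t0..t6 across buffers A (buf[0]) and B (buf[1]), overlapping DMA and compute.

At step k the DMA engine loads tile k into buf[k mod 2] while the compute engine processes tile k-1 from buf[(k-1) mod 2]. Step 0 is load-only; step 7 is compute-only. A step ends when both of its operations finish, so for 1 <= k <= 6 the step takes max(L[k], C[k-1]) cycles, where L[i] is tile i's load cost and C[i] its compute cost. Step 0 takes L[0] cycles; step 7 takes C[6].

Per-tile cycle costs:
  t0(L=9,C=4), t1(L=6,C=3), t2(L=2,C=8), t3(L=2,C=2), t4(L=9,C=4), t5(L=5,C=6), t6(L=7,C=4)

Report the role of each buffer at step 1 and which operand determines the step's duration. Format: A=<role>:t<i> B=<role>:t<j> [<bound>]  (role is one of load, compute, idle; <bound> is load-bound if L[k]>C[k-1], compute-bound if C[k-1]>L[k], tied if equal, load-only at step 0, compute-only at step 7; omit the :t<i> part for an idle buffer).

[0] DMA t0→A (9c) ∥ CU idle ⇒ 9c, clock 9
[1] DMA t1→B (6c) ∥ CU A:t0 (4c) ⇒ 6c, clock 15
[2] DMA t2→A (2c) ∥ CU B:t1 (3c) ⇒ 3c, clock 18
[3] DMA t3→B (2c) ∥ CU A:t2 (8c) ⇒ 8c, clock 26
[4] DMA t4→A (9c) ∥ CU B:t3 (2c) ⇒ 9c, clock 35
[5] DMA t5→B (5c) ∥ CU A:t4 (4c) ⇒ 5c, clock 40
[6] DMA t6→A (7c) ∥ CU B:t5 (6c) ⇒ 7c, clock 47
[7] DMA idle ∥ CU A:t6 (4c) ⇒ 4c, clock 51

step 1: A=compute:t0 B=load:t1 [load-bound]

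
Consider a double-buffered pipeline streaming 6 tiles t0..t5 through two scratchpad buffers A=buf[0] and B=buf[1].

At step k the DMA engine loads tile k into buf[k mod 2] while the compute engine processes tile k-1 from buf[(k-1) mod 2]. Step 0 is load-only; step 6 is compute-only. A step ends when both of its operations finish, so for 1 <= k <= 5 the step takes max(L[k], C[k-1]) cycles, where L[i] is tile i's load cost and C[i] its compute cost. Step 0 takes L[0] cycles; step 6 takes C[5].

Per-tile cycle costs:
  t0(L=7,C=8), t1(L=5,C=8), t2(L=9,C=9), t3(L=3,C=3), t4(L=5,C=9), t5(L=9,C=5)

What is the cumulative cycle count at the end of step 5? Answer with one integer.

end_cycle[5] = 47

[0] DMA t0→A (7c) ∥ CU idle ⇒ 7c, clock 7
[1] DMA t1→B (5c) ∥ CU A:t0 (8c) ⇒ 8c, clock 15
[2] DMA t2→A (9c) ∥ CU B:t1 (8c) ⇒ 9c, clock 24
[3] DMA t3→B (3c) ∥ CU A:t2 (9c) ⇒ 9c, clock 33
[4] DMA t4→A (5c) ∥ CU B:t3 (3c) ⇒ 5c, clock 38
[5] DMA t5→B (9c) ∥ CU A:t4 (9c) ⇒ 9c, clock 47
[6] DMA idle ∥ CU B:t5 (5c) ⇒ 5c, clock 52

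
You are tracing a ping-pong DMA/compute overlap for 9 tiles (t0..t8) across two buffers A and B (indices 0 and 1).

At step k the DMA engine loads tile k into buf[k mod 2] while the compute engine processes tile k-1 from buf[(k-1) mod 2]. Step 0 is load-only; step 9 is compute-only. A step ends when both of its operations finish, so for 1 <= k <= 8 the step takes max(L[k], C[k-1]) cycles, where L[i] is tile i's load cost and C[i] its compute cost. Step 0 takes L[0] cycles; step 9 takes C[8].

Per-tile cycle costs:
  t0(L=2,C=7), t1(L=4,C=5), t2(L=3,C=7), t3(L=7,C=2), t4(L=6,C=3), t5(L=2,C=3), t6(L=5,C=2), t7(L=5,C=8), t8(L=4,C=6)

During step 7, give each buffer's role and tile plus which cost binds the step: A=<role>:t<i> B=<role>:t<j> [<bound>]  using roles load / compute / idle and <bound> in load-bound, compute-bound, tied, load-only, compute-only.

step 0: L[0]=2 → dur=2, Σ=2 | A=load:t0 B=idle [load-only]
step 1: L[1]=4 C[0]=7 → dur=7, Σ=9 | A=compute:t0 B=load:t1 [compute-bound]
step 2: L[2]=3 C[1]=5 → dur=5, Σ=14 | A=load:t2 B=compute:t1 [compute-bound]
step 3: L[3]=7 C[2]=7 → dur=7, Σ=21 | A=compute:t2 B=load:t3 [tied]
step 4: L[4]=6 C[3]=2 → dur=6, Σ=27 | A=load:t4 B=compute:t3 [load-bound]
step 5: L[5]=2 C[4]=3 → dur=3, Σ=30 | A=compute:t4 B=load:t5 [compute-bound]
step 6: L[6]=5 C[5]=3 → dur=5, Σ=35 | A=load:t6 B=compute:t5 [load-bound]
step 7: L[7]=5 C[6]=2 → dur=5, Σ=40 | A=compute:t6 B=load:t7 [load-bound]
step 8: L[8]=4 C[7]=8 → dur=8, Σ=48 | A=load:t8 B=compute:t7 [compute-bound]
step 9: C[8]=6 → dur=6, Σ=54 | A=compute:t8 B=idle [compute-only]

step 7: A=compute:t6 B=load:t7 [load-bound]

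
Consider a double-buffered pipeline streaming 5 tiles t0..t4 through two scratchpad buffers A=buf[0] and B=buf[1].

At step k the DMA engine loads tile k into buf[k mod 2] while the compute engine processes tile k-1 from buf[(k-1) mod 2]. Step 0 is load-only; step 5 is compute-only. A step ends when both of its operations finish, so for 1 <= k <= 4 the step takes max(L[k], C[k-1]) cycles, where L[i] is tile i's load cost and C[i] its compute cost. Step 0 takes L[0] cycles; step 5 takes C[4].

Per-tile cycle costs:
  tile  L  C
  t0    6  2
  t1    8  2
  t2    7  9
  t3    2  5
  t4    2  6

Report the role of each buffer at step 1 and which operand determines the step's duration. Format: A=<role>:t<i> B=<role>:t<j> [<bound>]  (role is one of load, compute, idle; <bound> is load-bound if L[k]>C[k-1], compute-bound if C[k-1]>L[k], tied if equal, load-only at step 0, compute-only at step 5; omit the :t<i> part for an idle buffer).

step 1: A=compute:t0 B=load:t1 [load-bound]

k=0 load=t0/6c comp=- wait=6 total=6
k=1 load=t1/8c comp=t0/2c wait=8 total=14
k=2 load=t2/7c comp=t1/2c wait=7 total=21
k=3 load=t3/2c comp=t2/9c wait=9 total=30
k=4 load=t4/2c comp=t3/5c wait=5 total=35
k=5 load=- comp=t4/6c wait=6 total=41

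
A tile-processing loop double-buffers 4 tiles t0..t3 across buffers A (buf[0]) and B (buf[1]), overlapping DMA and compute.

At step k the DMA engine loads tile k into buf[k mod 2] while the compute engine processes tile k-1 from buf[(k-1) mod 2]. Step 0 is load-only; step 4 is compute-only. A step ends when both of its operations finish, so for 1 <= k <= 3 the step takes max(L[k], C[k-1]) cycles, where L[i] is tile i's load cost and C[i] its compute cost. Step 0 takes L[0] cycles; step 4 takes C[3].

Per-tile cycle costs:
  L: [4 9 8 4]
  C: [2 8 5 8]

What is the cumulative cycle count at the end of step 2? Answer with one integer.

  0. 4=4c; end=4; A:t0 B:-
  1. max(9,2)=9c; end=13; A:t0 B:t1
  2. max(8,8)=8c; end=21; A:t2 B:t1
  3. max(4,5)=5c; end=26; A:t2 B:t3
  4. 8=8c; end=34; A:t2 B:t3

end_cycle[2] = 21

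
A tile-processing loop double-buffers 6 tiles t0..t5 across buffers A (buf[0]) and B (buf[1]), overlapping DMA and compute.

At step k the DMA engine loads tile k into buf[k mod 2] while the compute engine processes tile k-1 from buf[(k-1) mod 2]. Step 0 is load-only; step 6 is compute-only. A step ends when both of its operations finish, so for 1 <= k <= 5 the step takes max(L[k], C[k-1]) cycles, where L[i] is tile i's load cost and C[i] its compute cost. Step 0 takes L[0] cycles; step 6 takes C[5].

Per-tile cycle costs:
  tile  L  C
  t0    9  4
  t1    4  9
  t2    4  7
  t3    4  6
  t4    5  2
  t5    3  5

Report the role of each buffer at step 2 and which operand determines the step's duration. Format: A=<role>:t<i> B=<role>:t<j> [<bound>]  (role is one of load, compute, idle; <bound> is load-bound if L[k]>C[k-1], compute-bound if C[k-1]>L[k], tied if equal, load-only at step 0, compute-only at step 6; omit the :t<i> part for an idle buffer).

step 2: A=load:t2 B=compute:t1 [compute-bound]

[0] DMA t0→A (9c) ∥ CU idle ⇒ 9c, clock 9
[1] DMA t1→B (4c) ∥ CU A:t0 (4c) ⇒ 4c, clock 13
[2] DMA t2→A (4c) ∥ CU B:t1 (9c) ⇒ 9c, clock 22
[3] DMA t3→B (4c) ∥ CU A:t2 (7c) ⇒ 7c, clock 29
[4] DMA t4→A (5c) ∥ CU B:t3 (6c) ⇒ 6c, clock 35
[5] DMA t5→B (3c) ∥ CU A:t4 (2c) ⇒ 3c, clock 38
[6] DMA idle ∥ CU B:t5 (5c) ⇒ 5c, clock 43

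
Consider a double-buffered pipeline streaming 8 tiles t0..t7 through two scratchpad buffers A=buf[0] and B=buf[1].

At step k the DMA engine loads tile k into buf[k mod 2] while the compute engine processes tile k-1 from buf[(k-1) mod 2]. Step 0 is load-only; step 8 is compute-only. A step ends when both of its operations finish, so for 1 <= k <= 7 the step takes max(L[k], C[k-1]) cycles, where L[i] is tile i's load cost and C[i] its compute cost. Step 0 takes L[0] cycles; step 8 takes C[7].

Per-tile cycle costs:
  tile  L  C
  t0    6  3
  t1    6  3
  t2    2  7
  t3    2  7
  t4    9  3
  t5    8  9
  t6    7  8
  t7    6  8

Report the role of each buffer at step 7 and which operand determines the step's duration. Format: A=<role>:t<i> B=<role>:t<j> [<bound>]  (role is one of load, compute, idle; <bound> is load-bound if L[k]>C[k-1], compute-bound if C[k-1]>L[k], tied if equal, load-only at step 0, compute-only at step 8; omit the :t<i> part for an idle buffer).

step 7: A=compute:t6 B=load:t7 [compute-bound]

step 0: L[0]=6 → dur=6, Σ=6 | A=load:t0 B=idle [load-only]
step 1: L[1]=6 C[0]=3 → dur=6, Σ=12 | A=compute:t0 B=load:t1 [load-bound]
step 2: L[2]=2 C[1]=3 → dur=3, Σ=15 | A=load:t2 B=compute:t1 [compute-bound]
step 3: L[3]=2 C[2]=7 → dur=7, Σ=22 | A=compute:t2 B=load:t3 [compute-bound]
step 4: L[4]=9 C[3]=7 → dur=9, Σ=31 | A=load:t4 B=compute:t3 [load-bound]
step 5: L[5]=8 C[4]=3 → dur=8, Σ=39 | A=compute:t4 B=load:t5 [load-bound]
step 6: L[6]=7 C[5]=9 → dur=9, Σ=48 | A=load:t6 B=compute:t5 [compute-bound]
step 7: L[7]=6 C[6]=8 → dur=8, Σ=56 | A=compute:t6 B=load:t7 [compute-bound]
step 8: C[7]=8 → dur=8, Σ=64 | A=idle B=compute:t7 [compute-only]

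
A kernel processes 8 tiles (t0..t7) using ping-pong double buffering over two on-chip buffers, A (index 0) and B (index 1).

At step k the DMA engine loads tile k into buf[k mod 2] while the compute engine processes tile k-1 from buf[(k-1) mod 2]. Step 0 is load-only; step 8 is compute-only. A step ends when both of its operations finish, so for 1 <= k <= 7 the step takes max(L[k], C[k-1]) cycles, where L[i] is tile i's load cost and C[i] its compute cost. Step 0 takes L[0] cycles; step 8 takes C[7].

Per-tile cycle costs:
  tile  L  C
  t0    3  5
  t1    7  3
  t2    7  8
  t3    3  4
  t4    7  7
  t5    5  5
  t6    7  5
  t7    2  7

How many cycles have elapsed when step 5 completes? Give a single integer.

end_cycle[5] = 39

[0] DMA t0→A (3c) ∥ CU idle ⇒ 3c, clock 3
[1] DMA t1→B (7c) ∥ CU A:t0 (5c) ⇒ 7c, clock 10
[2] DMA t2→A (7c) ∥ CU B:t1 (3c) ⇒ 7c, clock 17
[3] DMA t3→B (3c) ∥ CU A:t2 (8c) ⇒ 8c, clock 25
[4] DMA t4→A (7c) ∥ CU B:t3 (4c) ⇒ 7c, clock 32
[5] DMA t5→B (5c) ∥ CU A:t4 (7c) ⇒ 7c, clock 39
[6] DMA t6→A (7c) ∥ CU B:t5 (5c) ⇒ 7c, clock 46
[7] DMA t7→B (2c) ∥ CU A:t6 (5c) ⇒ 5c, clock 51
[8] DMA idle ∥ CU B:t7 (7c) ⇒ 7c, clock 58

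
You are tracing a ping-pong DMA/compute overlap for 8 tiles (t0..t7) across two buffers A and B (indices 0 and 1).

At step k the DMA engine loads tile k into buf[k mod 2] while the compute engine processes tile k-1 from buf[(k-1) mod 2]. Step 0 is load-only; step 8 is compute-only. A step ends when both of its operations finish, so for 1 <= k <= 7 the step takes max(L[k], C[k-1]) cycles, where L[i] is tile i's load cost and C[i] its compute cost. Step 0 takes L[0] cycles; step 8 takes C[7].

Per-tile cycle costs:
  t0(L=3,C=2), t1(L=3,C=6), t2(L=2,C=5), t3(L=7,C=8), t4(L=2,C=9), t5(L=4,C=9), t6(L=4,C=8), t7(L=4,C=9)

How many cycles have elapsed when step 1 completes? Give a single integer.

step 0: L[0]=3 → dur=3, Σ=3 | A=load:t0 B=idle [load-only]
step 1: L[1]=3 C[0]=2 → dur=3, Σ=6 | A=compute:t0 B=load:t1 [load-bound]
step 2: L[2]=2 C[1]=6 → dur=6, Σ=12 | A=load:t2 B=compute:t1 [compute-bound]
step 3: L[3]=7 C[2]=5 → dur=7, Σ=19 | A=compute:t2 B=load:t3 [load-bound]
step 4: L[4]=2 C[3]=8 → dur=8, Σ=27 | A=load:t4 B=compute:t3 [compute-bound]
step 5: L[5]=4 C[4]=9 → dur=9, Σ=36 | A=compute:t4 B=load:t5 [compute-bound]
step 6: L[6]=4 C[5]=9 → dur=9, Σ=45 | A=load:t6 B=compute:t5 [compute-bound]
step 7: L[7]=4 C[6]=8 → dur=8, Σ=53 | A=compute:t6 B=load:t7 [compute-bound]
step 8: C[7]=9 → dur=9, Σ=62 | A=idle B=compute:t7 [compute-only]

end_cycle[1] = 6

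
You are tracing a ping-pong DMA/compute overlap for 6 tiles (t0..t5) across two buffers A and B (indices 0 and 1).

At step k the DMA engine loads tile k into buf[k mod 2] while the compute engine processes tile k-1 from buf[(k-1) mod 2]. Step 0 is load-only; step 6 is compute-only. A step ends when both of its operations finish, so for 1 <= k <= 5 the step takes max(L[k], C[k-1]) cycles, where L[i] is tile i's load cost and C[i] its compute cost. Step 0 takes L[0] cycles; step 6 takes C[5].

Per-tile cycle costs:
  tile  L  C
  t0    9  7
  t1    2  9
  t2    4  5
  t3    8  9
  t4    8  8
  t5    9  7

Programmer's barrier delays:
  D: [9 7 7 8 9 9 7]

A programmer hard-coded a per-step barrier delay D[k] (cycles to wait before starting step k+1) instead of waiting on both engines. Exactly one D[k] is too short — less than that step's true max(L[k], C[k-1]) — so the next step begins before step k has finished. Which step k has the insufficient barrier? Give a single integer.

k=0 barrier L[0]=9→9c, D[0]=9 ok
k=1 barrier max(L[1]=2,C[0]=7)→7c, D[1]=7 ok
k=2 barrier max(L[2]=4,C[1]=9)→9c, D[2]=7 SHORT
k=3 barrier max(L[3]=8,C[2]=5)→8c, D[3]=8 ok
k=4 barrier max(L[4]=8,C[3]=9)→9c, D[4]=9 ok
k=5 barrier max(L[5]=9,C[4]=8)→9c, D[5]=9 ok
k=6 barrier C[5]=7→7c, D[6]=7 ok

hazard at step 2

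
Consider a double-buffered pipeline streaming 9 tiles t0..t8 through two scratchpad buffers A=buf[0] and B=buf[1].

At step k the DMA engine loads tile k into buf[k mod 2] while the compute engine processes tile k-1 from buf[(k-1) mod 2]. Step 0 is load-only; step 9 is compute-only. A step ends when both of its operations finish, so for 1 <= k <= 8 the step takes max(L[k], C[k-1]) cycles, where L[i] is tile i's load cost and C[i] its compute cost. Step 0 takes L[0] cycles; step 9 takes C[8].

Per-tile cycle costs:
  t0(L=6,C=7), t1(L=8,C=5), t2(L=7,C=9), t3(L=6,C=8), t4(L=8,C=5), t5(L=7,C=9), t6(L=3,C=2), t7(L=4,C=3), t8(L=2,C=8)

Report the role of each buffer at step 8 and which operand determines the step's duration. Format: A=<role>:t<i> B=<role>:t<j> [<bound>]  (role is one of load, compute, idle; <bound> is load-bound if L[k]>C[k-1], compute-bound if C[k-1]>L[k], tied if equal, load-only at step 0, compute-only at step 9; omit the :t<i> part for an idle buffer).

[0] DMA t0→A (6c) ∥ CU idle ⇒ 6c, clock 6
[1] DMA t1→B (8c) ∥ CU A:t0 (7c) ⇒ 8c, clock 14
[2] DMA t2→A (7c) ∥ CU B:t1 (5c) ⇒ 7c, clock 21
[3] DMA t3→B (6c) ∥ CU A:t2 (9c) ⇒ 9c, clock 30
[4] DMA t4→A (8c) ∥ CU B:t3 (8c) ⇒ 8c, clock 38
[5] DMA t5→B (7c) ∥ CU A:t4 (5c) ⇒ 7c, clock 45
[6] DMA t6→A (3c) ∥ CU B:t5 (9c) ⇒ 9c, clock 54
[7] DMA t7→B (4c) ∥ CU A:t6 (2c) ⇒ 4c, clock 58
[8] DMA t8→A (2c) ∥ CU B:t7 (3c) ⇒ 3c, clock 61
[9] DMA idle ∥ CU A:t8 (8c) ⇒ 8c, clock 69

step 8: A=load:t8 B=compute:t7 [compute-bound]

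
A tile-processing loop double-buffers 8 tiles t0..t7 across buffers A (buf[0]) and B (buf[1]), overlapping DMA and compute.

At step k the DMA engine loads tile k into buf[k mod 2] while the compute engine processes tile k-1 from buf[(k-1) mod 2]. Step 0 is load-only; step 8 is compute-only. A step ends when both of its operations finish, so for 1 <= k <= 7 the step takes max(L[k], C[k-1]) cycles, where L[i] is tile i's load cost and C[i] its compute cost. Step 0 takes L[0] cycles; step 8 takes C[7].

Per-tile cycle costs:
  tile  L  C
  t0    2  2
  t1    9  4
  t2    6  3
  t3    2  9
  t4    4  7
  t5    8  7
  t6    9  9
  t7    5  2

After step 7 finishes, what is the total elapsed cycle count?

end_cycle[7] = 55

step 0: L[0]=2 → dur=2, Σ=2 | A=load:t0 B=idle [load-only]
step 1: L[1]=9 C[0]=2 → dur=9, Σ=11 | A=compute:t0 B=load:t1 [load-bound]
step 2: L[2]=6 C[1]=4 → dur=6, Σ=17 | A=load:t2 B=compute:t1 [load-bound]
step 3: L[3]=2 C[2]=3 → dur=3, Σ=20 | A=compute:t2 B=load:t3 [compute-bound]
step 4: L[4]=4 C[3]=9 → dur=9, Σ=29 | A=load:t4 B=compute:t3 [compute-bound]
step 5: L[5]=8 C[4]=7 → dur=8, Σ=37 | A=compute:t4 B=load:t5 [load-bound]
step 6: L[6]=9 C[5]=7 → dur=9, Σ=46 | A=load:t6 B=compute:t5 [load-bound]
step 7: L[7]=5 C[6]=9 → dur=9, Σ=55 | A=compute:t6 B=load:t7 [compute-bound]
step 8: C[7]=2 → dur=2, Σ=57 | A=idle B=compute:t7 [compute-only]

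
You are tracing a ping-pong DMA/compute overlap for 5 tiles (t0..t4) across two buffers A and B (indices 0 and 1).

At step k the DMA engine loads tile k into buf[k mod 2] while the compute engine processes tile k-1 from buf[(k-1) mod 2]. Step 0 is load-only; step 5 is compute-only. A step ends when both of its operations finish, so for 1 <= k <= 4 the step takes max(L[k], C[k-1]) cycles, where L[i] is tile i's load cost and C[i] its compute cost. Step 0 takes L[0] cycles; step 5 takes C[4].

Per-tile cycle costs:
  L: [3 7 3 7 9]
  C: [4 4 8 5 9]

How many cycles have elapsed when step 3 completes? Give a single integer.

end_cycle[3] = 22

step 0: L[0]=3 → dur=3, Σ=3 | A=load:t0 B=idle [load-only]
step 1: L[1]=7 C[0]=4 → dur=7, Σ=10 | A=compute:t0 B=load:t1 [load-bound]
step 2: L[2]=3 C[1]=4 → dur=4, Σ=14 | A=load:t2 B=compute:t1 [compute-bound]
step 3: L[3]=7 C[2]=8 → dur=8, Σ=22 | A=compute:t2 B=load:t3 [compute-bound]
step 4: L[4]=9 C[3]=5 → dur=9, Σ=31 | A=load:t4 B=compute:t3 [load-bound]
step 5: C[4]=9 → dur=9, Σ=40 | A=compute:t4 B=idle [compute-only]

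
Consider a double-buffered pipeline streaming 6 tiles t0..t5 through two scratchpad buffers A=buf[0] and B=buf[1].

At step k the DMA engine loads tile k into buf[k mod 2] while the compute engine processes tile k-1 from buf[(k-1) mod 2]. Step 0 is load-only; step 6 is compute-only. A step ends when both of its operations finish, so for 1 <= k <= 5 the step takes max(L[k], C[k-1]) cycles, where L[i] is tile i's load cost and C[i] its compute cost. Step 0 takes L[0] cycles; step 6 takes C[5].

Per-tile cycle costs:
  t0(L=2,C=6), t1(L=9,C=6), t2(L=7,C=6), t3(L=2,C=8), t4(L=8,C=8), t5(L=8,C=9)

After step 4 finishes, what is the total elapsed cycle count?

k=0 load=t0/2c comp=- wait=2 total=2
k=1 load=t1/9c comp=t0/6c wait=9 total=11
k=2 load=t2/7c comp=t1/6c wait=7 total=18
k=3 load=t3/2c comp=t2/6c wait=6 total=24
k=4 load=t4/8c comp=t3/8c wait=8 total=32
k=5 load=t5/8c comp=t4/8c wait=8 total=40
k=6 load=- comp=t5/9c wait=9 total=49

end_cycle[4] = 32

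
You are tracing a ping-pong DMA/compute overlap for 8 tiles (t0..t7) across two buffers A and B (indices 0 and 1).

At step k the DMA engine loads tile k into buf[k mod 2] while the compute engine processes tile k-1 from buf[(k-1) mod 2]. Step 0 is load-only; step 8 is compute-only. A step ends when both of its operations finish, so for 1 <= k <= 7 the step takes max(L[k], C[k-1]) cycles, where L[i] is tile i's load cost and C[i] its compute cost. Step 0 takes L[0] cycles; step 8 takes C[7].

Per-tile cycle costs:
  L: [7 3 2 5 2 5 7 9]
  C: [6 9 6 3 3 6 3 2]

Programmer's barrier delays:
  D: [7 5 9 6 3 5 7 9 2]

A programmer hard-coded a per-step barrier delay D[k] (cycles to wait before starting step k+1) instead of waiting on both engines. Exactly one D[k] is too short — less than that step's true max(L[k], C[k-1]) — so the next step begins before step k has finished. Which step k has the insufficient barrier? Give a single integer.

k=0 barrier L[0]=7→7c, D[0]=7 ok
k=1 barrier max(L[1]=3,C[0]=6)→6c, D[1]=5 SHORT
k=2 barrier max(L[2]=2,C[1]=9)→9c, D[2]=9 ok
k=3 barrier max(L[3]=5,C[2]=6)→6c, D[3]=6 ok
k=4 barrier max(L[4]=2,C[3]=3)→3c, D[4]=3 ok
k=5 barrier max(L[5]=5,C[4]=3)→5c, D[5]=5 ok
k=6 barrier max(L[6]=7,C[5]=6)→7c, D[6]=7 ok
k=7 barrier max(L[7]=9,C[6]=3)→9c, D[7]=9 ok
k=8 barrier C[7]=2→2c, D[8]=2 ok

hazard at step 1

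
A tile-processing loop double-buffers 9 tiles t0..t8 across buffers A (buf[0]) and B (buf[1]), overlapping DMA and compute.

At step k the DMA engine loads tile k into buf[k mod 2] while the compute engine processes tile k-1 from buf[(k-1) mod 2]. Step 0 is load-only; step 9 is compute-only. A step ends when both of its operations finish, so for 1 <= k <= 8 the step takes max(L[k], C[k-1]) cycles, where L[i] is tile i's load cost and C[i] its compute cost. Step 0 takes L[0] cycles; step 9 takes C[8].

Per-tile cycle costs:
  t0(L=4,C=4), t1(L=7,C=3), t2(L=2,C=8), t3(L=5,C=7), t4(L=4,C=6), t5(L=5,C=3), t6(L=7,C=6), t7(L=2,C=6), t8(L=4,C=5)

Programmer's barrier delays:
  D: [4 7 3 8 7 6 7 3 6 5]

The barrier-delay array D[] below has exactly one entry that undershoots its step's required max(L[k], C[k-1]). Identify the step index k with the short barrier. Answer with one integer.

step 0: need L[0]=4 = 4; D[0]=4 ok
step 1: need max(L[1]=7,C[0]=4) = 7; D[1]=7 ok
step 2: need max(L[2]=2,C[1]=3) = 3; D[2]=3 ok
step 3: need max(L[3]=5,C[2]=8) = 8; D[3]=8 ok
step 4: need max(L[4]=4,C[3]=7) = 7; D[4]=7 ok
step 5: need max(L[5]=5,C[4]=6) = 6; D[5]=6 ok
step 6: need max(L[6]=7,C[5]=3) = 7; D[6]=7 ok
step 7: need max(L[7]=2,C[6]=6) = 6; D[7]=3 SHORT
step 8: need max(L[8]=4,C[7]=6) = 6; D[8]=6 ok
step 9: need C[8]=5 = 5; D[9]=5 ok

hazard at step 7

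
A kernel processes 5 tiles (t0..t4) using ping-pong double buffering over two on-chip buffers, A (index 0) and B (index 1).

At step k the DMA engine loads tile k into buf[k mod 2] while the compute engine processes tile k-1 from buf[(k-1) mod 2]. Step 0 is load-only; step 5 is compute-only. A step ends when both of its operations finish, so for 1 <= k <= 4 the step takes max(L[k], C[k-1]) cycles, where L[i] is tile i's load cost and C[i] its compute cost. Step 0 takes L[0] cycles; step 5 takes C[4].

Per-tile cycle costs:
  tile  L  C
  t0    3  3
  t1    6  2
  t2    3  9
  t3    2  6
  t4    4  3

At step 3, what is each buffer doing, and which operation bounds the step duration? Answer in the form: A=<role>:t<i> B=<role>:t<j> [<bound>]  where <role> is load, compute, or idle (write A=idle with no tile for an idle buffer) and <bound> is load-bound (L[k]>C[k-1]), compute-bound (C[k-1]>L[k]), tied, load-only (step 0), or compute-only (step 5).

step 3: A=compute:t2 B=load:t3 [compute-bound]

[0] DMA t0→A (3c) ∥ CU idle ⇒ 3c, clock 3
[1] DMA t1→B (6c) ∥ CU A:t0 (3c) ⇒ 6c, clock 9
[2] DMA t2→A (3c) ∥ CU B:t1 (2c) ⇒ 3c, clock 12
[3] DMA t3→B (2c) ∥ CU A:t2 (9c) ⇒ 9c, clock 21
[4] DMA t4→A (4c) ∥ CU B:t3 (6c) ⇒ 6c, clock 27
[5] DMA idle ∥ CU A:t4 (3c) ⇒ 3c, clock 30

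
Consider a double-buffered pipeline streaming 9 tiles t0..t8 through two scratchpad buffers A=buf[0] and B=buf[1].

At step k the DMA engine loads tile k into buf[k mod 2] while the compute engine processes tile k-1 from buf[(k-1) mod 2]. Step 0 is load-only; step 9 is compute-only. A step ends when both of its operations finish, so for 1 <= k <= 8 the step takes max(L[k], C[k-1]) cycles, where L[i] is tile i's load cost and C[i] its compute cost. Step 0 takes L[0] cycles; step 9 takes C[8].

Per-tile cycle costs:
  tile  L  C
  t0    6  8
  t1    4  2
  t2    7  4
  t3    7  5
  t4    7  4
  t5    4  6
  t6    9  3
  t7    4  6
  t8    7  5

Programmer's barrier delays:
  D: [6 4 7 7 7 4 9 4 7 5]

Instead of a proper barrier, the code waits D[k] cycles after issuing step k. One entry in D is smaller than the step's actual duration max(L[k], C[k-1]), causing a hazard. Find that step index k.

step 0: need L[0]=6 = 6; D[0]=6 ok
step 1: need max(L[1]=4,C[0]=8) = 8; D[1]=4 SHORT
step 2: need max(L[2]=7,C[1]=2) = 7; D[2]=7 ok
step 3: need max(L[3]=7,C[2]=4) = 7; D[3]=7 ok
step 4: need max(L[4]=7,C[3]=5) = 7; D[4]=7 ok
step 5: need max(L[5]=4,C[4]=4) = 4; D[5]=4 ok
step 6: need max(L[6]=9,C[5]=6) = 9; D[6]=9 ok
step 7: need max(L[7]=4,C[6]=3) = 4; D[7]=4 ok
step 8: need max(L[8]=7,C[7]=6) = 7; D[8]=7 ok
step 9: need C[8]=5 = 5; D[9]=5 ok

hazard at step 1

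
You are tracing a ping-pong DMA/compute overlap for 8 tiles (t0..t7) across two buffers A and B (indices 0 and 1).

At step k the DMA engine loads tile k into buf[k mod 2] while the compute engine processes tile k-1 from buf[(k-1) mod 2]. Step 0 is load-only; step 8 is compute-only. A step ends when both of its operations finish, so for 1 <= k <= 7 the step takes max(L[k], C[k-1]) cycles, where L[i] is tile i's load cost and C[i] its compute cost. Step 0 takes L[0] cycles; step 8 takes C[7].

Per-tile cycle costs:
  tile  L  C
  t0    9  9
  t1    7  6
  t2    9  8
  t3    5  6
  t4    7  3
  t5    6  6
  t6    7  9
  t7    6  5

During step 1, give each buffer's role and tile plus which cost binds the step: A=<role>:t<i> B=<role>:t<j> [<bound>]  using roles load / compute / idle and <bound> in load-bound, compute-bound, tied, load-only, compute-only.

step 1: A=compute:t0 B=load:t1 [compute-bound]

step 0: L[0]=9 → dur=9, Σ=9 | A=load:t0 B=idle [load-only]
step 1: L[1]=7 C[0]=9 → dur=9, Σ=18 | A=compute:t0 B=load:t1 [compute-bound]
step 2: L[2]=9 C[1]=6 → dur=9, Σ=27 | A=load:t2 B=compute:t1 [load-bound]
step 3: L[3]=5 C[2]=8 → dur=8, Σ=35 | A=compute:t2 B=load:t3 [compute-bound]
step 4: L[4]=7 C[3]=6 → dur=7, Σ=42 | A=load:t4 B=compute:t3 [load-bound]
step 5: L[5]=6 C[4]=3 → dur=6, Σ=48 | A=compute:t4 B=load:t5 [load-bound]
step 6: L[6]=7 C[5]=6 → dur=7, Σ=55 | A=load:t6 B=compute:t5 [load-bound]
step 7: L[7]=6 C[6]=9 → dur=9, Σ=64 | A=compute:t6 B=load:t7 [compute-bound]
step 8: C[7]=5 → dur=5, Σ=69 | A=idle B=compute:t7 [compute-only]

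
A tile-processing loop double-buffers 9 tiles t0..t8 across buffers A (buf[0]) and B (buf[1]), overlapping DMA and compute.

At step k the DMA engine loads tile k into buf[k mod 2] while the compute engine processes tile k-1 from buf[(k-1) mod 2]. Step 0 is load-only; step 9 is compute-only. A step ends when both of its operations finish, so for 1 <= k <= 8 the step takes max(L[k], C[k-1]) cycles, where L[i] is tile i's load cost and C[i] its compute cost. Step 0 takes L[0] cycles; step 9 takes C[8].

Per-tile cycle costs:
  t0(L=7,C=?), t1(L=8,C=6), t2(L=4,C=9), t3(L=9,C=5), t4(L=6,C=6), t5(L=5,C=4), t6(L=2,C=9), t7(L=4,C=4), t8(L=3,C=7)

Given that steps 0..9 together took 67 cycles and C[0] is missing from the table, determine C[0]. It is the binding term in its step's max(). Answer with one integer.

C[0] = 9

step 0 → dur = L[0]=7 = 7
step 1 → dur = max(L[1]=8, C[0]=?) = C[0]  (unknown; binding)
step 2 → dur = max(L[2]=4, C[1]=6) = 6
step 3 → dur = max(L[3]=9, C[2]=9) = 9
step 4 → dur = max(L[4]=6, C[3]=5) = 6
step 5 → dur = max(L[5]=5, C[4]=6) = 6
step 6 → dur = max(L[6]=2, C[5]=4) = 4
step 7 → dur = max(L[7]=4, C[6]=9) = 9
step 8 → dur = max(L[8]=3, C[7]=4) = 4
step 9 → dur = C[8]=7 = 7
sum of known step durations = 58
dur[1] = total - known = 67 - 58 = 9
C[0] is the binding max in step 1, so C[0] = dur[1] = 9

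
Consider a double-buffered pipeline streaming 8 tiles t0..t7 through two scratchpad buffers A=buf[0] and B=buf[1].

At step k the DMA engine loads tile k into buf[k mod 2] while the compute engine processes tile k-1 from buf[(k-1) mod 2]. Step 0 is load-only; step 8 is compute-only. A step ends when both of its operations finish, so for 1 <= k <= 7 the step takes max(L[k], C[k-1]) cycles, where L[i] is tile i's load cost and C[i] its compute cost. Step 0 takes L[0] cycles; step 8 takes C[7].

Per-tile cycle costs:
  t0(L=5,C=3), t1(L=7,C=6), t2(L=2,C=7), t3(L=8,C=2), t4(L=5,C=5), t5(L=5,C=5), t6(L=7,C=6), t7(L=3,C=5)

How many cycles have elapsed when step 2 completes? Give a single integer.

end_cycle[2] = 18

  0. 5=5c; end=5; A:t0 B:-
  1. max(7,3)=7c; end=12; A:t0 B:t1
  2. max(2,6)=6c; end=18; A:t2 B:t1
  3. max(8,7)=8c; end=26; A:t2 B:t3
  4. max(5,2)=5c; end=31; A:t4 B:t3
  5. max(5,5)=5c; end=36; A:t4 B:t5
  6. max(7,5)=7c; end=43; A:t6 B:t5
  7. max(3,6)=6c; end=49; A:t6 B:t7
  8. 5=5c; end=54; A:t6 B:t7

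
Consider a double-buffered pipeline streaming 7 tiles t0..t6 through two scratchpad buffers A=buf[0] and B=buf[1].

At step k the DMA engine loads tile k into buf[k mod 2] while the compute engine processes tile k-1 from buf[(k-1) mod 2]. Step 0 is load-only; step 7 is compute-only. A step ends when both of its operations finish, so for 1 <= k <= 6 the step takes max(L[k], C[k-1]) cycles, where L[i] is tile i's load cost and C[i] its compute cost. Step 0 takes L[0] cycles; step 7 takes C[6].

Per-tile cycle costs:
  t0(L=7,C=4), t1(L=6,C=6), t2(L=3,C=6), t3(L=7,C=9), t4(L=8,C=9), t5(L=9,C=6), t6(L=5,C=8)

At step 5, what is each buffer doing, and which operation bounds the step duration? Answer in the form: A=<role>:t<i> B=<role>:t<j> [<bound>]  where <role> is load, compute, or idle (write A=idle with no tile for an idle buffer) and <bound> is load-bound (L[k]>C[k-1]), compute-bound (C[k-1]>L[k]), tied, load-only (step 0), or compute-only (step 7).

step 5: A=compute:t4 B=load:t5 [tied]

[0] DMA t0→A (7c) ∥ CU idle ⇒ 7c, clock 7
[1] DMA t1→B (6c) ∥ CU A:t0 (4c) ⇒ 6c, clock 13
[2] DMA t2→A (3c) ∥ CU B:t1 (6c) ⇒ 6c, clock 19
[3] DMA t3→B (7c) ∥ CU A:t2 (6c) ⇒ 7c, clock 26
[4] DMA t4→A (8c) ∥ CU B:t3 (9c) ⇒ 9c, clock 35
[5] DMA t5→B (9c) ∥ CU A:t4 (9c) ⇒ 9c, clock 44
[6] DMA t6→A (5c) ∥ CU B:t5 (6c) ⇒ 6c, clock 50
[7] DMA idle ∥ CU A:t6 (8c) ⇒ 8c, clock 58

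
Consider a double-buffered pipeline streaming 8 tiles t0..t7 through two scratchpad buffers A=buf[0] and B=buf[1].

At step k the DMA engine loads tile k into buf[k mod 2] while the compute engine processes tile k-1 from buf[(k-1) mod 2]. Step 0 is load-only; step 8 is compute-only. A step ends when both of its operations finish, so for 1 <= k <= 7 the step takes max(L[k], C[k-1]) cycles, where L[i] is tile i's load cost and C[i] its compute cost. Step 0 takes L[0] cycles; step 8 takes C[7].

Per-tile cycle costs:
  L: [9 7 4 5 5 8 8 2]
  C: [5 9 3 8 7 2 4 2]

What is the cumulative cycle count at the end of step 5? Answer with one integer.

end_cycle[5] = 46

  0. 9=9c; end=9; A:t0 B:-
  1. max(7,5)=7c; end=16; A:t0 B:t1
  2. max(4,9)=9c; end=25; A:t2 B:t1
  3. max(5,3)=5c; end=30; A:t2 B:t3
  4. max(5,8)=8c; end=38; A:t4 B:t3
  5. max(8,7)=8c; end=46; A:t4 B:t5
  6. max(8,2)=8c; end=54; A:t6 B:t5
  7. max(2,4)=4c; end=58; A:t6 B:t7
  8. 2=2c; end=60; A:t6 B:t7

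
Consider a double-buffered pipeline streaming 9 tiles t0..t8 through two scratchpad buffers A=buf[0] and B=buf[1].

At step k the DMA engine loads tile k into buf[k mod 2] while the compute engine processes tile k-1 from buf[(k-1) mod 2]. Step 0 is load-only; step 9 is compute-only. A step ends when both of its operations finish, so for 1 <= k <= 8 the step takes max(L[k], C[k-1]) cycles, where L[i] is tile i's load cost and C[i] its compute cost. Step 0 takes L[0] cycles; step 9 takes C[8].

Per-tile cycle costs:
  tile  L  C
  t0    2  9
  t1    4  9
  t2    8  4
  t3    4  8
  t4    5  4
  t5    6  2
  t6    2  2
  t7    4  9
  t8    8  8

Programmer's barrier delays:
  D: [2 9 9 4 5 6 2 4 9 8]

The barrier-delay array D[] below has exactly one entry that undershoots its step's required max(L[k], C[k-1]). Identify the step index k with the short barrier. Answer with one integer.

step 0: need L[0]=2 = 2; D[0]=2 ok
step 1: need max(L[1]=4,C[0]=9) = 9; D[1]=9 ok
step 2: need max(L[2]=8,C[1]=9) = 9; D[2]=9 ok
step 3: need max(L[3]=4,C[2]=4) = 4; D[3]=4 ok
step 4: need max(L[4]=5,C[3]=8) = 8; D[4]=5 SHORT
step 5: need max(L[5]=6,C[4]=4) = 6; D[5]=6 ok
step 6: need max(L[6]=2,C[5]=2) = 2; D[6]=2 ok
step 7: need max(L[7]=4,C[6]=2) = 4; D[7]=4 ok
step 8: need max(L[8]=8,C[7]=9) = 9; D[8]=9 ok
step 9: need C[8]=8 = 8; D[9]=8 ok

hazard at step 4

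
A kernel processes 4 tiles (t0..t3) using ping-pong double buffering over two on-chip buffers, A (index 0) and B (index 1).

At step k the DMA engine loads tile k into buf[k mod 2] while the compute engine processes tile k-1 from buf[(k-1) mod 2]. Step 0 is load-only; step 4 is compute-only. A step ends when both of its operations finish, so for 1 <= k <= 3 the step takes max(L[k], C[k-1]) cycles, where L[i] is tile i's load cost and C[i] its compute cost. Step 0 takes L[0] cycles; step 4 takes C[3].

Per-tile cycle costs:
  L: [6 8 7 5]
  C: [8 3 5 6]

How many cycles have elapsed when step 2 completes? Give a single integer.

  0. 6=6c; end=6; A:t0 B:-
  1. max(8,8)=8c; end=14; A:t0 B:t1
  2. max(7,3)=7c; end=21; A:t2 B:t1
  3. max(5,5)=5c; end=26; A:t2 B:t3
  4. 6=6c; end=32; A:t2 B:t3

end_cycle[2] = 21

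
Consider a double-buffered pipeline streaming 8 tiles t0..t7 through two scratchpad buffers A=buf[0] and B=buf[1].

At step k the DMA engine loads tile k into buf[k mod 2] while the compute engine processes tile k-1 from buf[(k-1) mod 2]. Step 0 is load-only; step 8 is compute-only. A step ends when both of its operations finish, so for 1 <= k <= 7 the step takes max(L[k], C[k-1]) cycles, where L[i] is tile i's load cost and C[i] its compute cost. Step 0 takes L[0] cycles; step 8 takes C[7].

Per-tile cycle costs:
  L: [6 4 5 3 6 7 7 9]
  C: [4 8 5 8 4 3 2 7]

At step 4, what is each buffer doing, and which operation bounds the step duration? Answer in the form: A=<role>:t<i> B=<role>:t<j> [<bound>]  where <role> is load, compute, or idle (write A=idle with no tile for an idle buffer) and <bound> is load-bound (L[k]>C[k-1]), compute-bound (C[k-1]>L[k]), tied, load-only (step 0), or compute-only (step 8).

step 4: A=load:t4 B=compute:t3 [compute-bound]

  0. 6=6c; end=6; A:t0 B:-
  1. max(4,4)=4c; end=10; A:t0 B:t1
  2. max(5,8)=8c; end=18; A:t2 B:t1
  3. max(3,5)=5c; end=23; A:t2 B:t3
  4. max(6,8)=8c; end=31; A:t4 B:t3
  5. max(7,4)=7c; end=38; A:t4 B:t5
  6. max(7,3)=7c; end=45; A:t6 B:t5
  7. max(9,2)=9c; end=54; A:t6 B:t7
  8. 7=7c; end=61; A:t6 B:t7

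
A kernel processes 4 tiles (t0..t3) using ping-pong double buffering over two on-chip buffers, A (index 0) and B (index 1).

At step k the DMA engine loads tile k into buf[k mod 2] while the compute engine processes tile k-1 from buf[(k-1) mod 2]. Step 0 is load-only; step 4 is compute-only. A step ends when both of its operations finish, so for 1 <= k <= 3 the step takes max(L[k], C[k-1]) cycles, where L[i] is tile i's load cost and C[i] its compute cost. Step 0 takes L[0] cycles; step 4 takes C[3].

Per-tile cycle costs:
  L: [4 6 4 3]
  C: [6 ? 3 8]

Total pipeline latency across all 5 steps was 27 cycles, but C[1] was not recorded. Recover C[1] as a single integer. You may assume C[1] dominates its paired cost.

step 0: dur = L[0]=4 = 4
step 1: dur = max(L[1]=6, C[0]=6) = 6
step 2: dur = max(L[2]=4, C[1]=?) = C[1]  (unknown; binding)
step 3: dur = max(L[3]=3, C[2]=3) = 3
step 4: dur = C[3]=8 = 8
sum of known step durations = 21
dur[2] = total - known = 27 - 21 = 6
C[1] is the binding max in step 2, so C[1] = dur[2] = 6

C[1] = 6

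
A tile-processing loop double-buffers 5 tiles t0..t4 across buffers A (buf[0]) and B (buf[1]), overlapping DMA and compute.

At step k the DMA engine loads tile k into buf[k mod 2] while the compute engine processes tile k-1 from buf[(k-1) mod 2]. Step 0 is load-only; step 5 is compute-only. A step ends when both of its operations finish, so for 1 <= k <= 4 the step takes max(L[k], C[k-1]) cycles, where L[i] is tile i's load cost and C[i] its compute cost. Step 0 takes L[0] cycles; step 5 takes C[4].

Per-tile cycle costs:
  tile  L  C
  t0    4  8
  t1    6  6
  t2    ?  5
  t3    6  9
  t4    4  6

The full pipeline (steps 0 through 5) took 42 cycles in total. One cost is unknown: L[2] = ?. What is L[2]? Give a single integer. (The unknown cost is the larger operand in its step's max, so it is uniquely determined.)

L[2] = 9

step 0: dur = L[0]=4 = 4
step 1: dur = max(L[1]=6, C[0]=8) = 8
step 2: dur = max(L[2]=?, C[1]=6) = L[2]  (unknown; binding)
step 3: dur = max(L[3]=6, C[2]=5) = 6
step 4: dur = max(L[4]=4, C[3]=9) = 9
step 5: dur = C[4]=6 = 6
sum of known step durations = 33
dur[2] = total - known = 42 - 33 = 9
L[2] is the binding max in step 2, so L[2] = dur[2] = 9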